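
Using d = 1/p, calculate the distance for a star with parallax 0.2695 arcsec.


d = 1/p = 1/0.2695 = 3.7106

3.7106 pc


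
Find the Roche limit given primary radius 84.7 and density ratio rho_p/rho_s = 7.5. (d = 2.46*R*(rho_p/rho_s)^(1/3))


d_Roche = 2.46 * 84.7 * 7.5^(1/3) = 407.8548

407.8548


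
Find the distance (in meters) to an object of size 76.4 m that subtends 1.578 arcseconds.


D = size / theta_rad, theta_rad = 1.578 * pi/(180*3600) = 7.650e-06, D = 9.986e+06

9.986e+06 m


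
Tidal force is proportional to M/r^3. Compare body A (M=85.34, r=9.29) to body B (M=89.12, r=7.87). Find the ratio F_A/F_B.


Ratio = (M1/r1^3) / (M2/r2^3) = (85.34/9.29^3) / (89.12/7.87^3) = 0.5822

0.5822


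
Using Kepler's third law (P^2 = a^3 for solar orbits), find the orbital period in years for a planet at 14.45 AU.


P = a^(3/2) = 14.45^1.5 = 54.929

54.929 years


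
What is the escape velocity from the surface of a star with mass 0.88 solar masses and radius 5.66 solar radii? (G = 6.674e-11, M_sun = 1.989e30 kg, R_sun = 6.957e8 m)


M = 0.88 * 1.989e30 kg = 1.75032e+30 kg; R = 5.66 * 6.957e8 m = 3.937662e+09 m. v_esc = sqrt(2GM/R) = sqrt(2 * 6.674e-11 * 1.75032e+30 / 3.937662e+09) = 243583.3558

243583.3558 m/s


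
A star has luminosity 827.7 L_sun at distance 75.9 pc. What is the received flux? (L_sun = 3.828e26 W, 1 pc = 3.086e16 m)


F = L / (4*pi*d^2) = 3.168e+29 / (4*pi*(2.342e+18)^2) = 4.596e-09

4.596e-09 W/m^2


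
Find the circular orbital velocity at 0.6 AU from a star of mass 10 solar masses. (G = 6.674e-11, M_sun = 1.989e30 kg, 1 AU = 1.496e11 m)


v = sqrt(GM/r) = sqrt(6.674e-11 * 1.989e+31 / 8.976e+10) = 121609.939

121609.939 m/s


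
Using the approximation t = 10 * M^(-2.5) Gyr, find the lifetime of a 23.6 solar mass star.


t = 10 * M^(-2.5) = 10 * 23.6^(-2.5) = 0.0037

0.0037 Gyr


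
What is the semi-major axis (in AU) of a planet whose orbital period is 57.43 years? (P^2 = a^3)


a = P^(2/3) = 57.43^(2/3) = 14.8854

14.8854 AU


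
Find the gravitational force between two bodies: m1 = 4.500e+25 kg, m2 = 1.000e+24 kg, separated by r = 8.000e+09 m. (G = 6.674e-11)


F = G*m1*m2/r^2 = 6.674e-11 * 4.500e+25 * 1.000e+24 / (8.000e+09)^2 = 6.674e-11 * 4.500e+49 / 6.400e+19 = 4.693e+19

4.693e+19 N


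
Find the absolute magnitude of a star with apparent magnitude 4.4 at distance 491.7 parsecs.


M = m - 5*log10(d) + 5 = 4.4 - 5*log10(491.7) + 5 = -4.0585

-4.0585


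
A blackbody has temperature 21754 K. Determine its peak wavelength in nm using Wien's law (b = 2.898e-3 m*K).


lam_max = b / T = 2.898e-3 / 21754 = 1.332e-07 m = 133.2169 nm

133.2169 nm


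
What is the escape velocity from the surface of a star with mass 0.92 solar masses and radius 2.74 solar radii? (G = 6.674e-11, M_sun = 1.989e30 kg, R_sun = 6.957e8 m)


M = 0.92 * 1.989e30 kg = 1.82988e+30 kg; R = 2.74 * 6.957e8 m = 1.906218e+09 m. v_esc = sqrt(2GM/R) = sqrt(2 * 6.674e-11 * 1.82988e+30 / 1.906218e+09) = 357958.864

357958.864 m/s


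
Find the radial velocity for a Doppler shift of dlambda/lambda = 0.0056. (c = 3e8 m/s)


v = (dlambda/lambda) * c = 0.0056 * 3e8 = 1.680e+06

1.680e+06 m/s


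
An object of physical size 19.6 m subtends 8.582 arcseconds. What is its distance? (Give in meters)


D = size / theta_rad, theta_rad = 8.582 * pi/(180*3600) = 4.161e-05, D = 471077.8609

471077.8609 m


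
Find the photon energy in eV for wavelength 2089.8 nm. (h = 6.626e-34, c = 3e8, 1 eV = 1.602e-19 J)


E = hc/lambda = 6.626e-34 * 3e8 / 2.090e-06 = 9.512e-20 J = 0.5938 eV

0.5938 eV


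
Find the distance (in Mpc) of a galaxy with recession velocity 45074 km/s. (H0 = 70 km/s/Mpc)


d = v / H0 = 45074 / 70 = 643.9143

643.9143 Mpc


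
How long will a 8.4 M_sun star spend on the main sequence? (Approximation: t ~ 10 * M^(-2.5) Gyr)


t = 10 * M^(-2.5) = 10 * 8.4^(-2.5) = 0.0489

0.0489 Gyr


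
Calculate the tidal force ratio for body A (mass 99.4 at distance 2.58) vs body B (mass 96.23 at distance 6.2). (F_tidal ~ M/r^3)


Ratio = (M1/r1^3) / (M2/r2^3) = (99.4/2.58^3) / (96.23/6.2^3) = 14.3348

14.3348


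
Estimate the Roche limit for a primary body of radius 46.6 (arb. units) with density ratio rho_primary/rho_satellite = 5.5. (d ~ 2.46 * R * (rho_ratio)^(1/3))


d_Roche = 2.46 * 46.6 * 5.5^(1/3) = 202.3525

202.3525


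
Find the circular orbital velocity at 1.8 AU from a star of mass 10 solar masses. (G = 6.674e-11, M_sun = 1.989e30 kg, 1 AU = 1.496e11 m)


v = sqrt(GM/r) = sqrt(6.674e-11 * 1.989e+31 / 2.693e+11) = 70211.531

70211.531 m/s


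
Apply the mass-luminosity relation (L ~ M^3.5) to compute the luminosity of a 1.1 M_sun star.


L/L_sun = (M/M_sun)^3.5 = 1.1^3.5 = 1.396

1.396 L_sun


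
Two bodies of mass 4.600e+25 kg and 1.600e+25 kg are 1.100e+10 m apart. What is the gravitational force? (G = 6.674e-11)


F = G*m1*m2/r^2 = 6.674e-11 * 4.600e+25 * 1.600e+25 / (1.100e+10)^2 = 6.674e-11 * 7.360e+50 / 1.210e+20 = 4.060e+20

4.060e+20 N


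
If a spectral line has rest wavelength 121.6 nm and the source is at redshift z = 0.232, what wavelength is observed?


lam_obs = lam_emit * (1 + z) = 121.6 * (1 + 0.232) = 149.8112

149.8112 nm


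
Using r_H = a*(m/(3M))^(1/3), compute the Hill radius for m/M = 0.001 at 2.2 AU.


r_H = a * (m/3M)^(1/3) = 2.2 * (0.001/3)^(1/3) = 0.1525

0.1525 AU


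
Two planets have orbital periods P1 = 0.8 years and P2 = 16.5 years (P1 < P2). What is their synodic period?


1/P_syn = |1/P1 - 1/P2| = |1/0.8 - 1/16.5| => P_syn = 0.8408

0.8408 years


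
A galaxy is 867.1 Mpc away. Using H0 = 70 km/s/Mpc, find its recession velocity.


v = H0 * d = 70 * 867.1 = 60697.0

60697.0 km/s


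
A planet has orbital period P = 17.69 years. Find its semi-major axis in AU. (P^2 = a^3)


a = P^(2/3) = 17.69^(2/3) = 6.7892

6.7892 AU


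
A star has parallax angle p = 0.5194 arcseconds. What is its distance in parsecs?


d = 1/p = 1/0.5194 = 1.9253

1.9253 pc


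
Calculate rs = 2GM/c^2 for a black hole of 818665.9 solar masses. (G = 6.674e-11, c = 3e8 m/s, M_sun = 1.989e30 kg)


M = 818665.9 * 1.989e30 kg = 1.628326475e+36 kg. rs = 2GM/c^2 = 2 * 6.674e-11 * 1.628326475e+36 / (3e8)^2 = 2.415e+09

2.415e+09 m


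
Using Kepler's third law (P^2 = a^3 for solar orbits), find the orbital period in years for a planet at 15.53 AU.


P = a^(3/2) = 15.53^1.5 = 61.2008

61.2008 years


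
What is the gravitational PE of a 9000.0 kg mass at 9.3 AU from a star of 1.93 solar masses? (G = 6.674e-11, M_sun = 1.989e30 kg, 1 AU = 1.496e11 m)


M = 1.93 * 1.989e30 kg = 3.83877e+30 kg; r = 9.3 AU * 1.496e11 m/AU = 1.39128e+12 m. U = -GM*m/r = -(6.674e-11 * 3.83877e+30 * 9000.0) / 1.39128e+12 = -1.657e+12

-1.657e+12 J


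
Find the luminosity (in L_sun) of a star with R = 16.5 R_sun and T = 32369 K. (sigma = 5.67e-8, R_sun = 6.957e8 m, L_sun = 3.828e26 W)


R = 16.5 * 6.957e8 m = 1.147905e+10 m. L = 4*pi*R^2*sigma*T^4 = 4*pi*(1.147905e+10)^2 * 5.67e-8 * 32369^4 = 1.03067549e+32 W. L/L_sun = 1.03067549e+32 / 3.828e26 = 269246.4708

269246.4708 L_sun


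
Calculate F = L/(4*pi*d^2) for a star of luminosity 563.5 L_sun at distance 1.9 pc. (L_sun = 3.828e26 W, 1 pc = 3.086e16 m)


F = L / (4*pi*d^2) = 2.157e+29 / (4*pi*(5.863e+16)^2) = 4.993e-06

4.993e-06 W/m^2


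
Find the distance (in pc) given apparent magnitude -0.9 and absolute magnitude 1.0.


d = 10^((m - M + 5)/5) = 10^((-0.9 - 1.0 + 5)/5) = 4.1687

4.1687 pc


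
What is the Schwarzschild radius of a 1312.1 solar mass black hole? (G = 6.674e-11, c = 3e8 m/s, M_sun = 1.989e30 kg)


M = 1312.1 * 1.989e30 kg = 2.6097669e+33 kg. rs = 2GM/c^2 = 2 * 6.674e-11 * 2.6097669e+33 / (3e8)^2 = 3.871e+06

3.871e+06 m


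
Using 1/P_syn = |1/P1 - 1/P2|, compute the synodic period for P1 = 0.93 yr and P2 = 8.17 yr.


1/P_syn = |1/P1 - 1/P2| = |1/0.93 - 1/8.17| => P_syn = 1.0495

1.0495 years


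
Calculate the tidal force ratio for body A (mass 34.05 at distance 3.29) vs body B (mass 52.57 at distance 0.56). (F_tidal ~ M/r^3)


Ratio = (M1/r1^3) / (M2/r2^3) = (34.05/3.29^3) / (52.57/0.56^3) = 0.0032

0.0032


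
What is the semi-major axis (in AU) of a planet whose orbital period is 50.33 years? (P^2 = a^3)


a = P^(2/3) = 50.33^(2/3) = 13.6317

13.6317 AU


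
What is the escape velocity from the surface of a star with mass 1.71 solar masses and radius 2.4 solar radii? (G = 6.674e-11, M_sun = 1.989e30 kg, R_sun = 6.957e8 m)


M = 1.71 * 1.989e30 kg = 3.40119e+30 kg; R = 2.4 * 6.957e8 m = 1.66968e+09 m. v_esc = sqrt(2GM/R) = sqrt(2 * 6.674e-11 * 3.40119e+30 / 1.66968e+09) = 521443.0978

521443.0978 m/s


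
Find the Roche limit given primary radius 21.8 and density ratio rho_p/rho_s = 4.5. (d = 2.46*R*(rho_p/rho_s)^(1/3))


d_Roche = 2.46 * 21.8 * 4.5^(1/3) = 88.5379

88.5379


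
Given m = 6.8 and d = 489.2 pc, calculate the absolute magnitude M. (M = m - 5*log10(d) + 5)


M = m - 5*log10(d) + 5 = 6.8 - 5*log10(489.2) + 5 = -1.6474

-1.6474


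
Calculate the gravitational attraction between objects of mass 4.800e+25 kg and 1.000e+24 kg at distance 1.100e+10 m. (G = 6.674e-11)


F = G*m1*m2/r^2 = 6.674e-11 * 4.800e+25 * 1.000e+24 / (1.100e+10)^2 = 6.674e-11 * 4.800e+49 / 1.210e+20 = 2.648e+19

2.648e+19 N


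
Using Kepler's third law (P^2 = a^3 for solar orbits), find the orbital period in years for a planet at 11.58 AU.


P = a^(3/2) = 11.58^1.5 = 39.406

39.406 years


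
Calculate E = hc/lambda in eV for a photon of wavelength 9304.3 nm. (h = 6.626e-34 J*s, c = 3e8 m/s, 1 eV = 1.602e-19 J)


E = hc/lambda = 6.626e-34 * 3e8 / 9.304e-06 = 2.136e-20 J = 0.1334 eV

0.1334 eV


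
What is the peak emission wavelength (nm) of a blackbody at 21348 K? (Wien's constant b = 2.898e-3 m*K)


lam_max = b / T = 2.898e-3 / 21348 = 1.358e-07 m = 135.7504 nm

135.7504 nm


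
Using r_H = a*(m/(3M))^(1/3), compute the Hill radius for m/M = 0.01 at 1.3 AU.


r_H = a * (m/3M)^(1/3) = 1.3 * (0.01/3)^(1/3) = 0.1942

0.1942 AU


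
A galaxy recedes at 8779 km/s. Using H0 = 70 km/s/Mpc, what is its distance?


d = v / H0 = 8779 / 70 = 125.4143

125.4143 Mpc


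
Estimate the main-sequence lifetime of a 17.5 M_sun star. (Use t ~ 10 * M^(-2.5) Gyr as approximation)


t = 10 * M^(-2.5) = 10 * 17.5^(-2.5) = 0.0078

0.0078 Gyr


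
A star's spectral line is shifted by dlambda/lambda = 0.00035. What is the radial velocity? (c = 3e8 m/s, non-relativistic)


v = (dlambda/lambda) * c = 0.00035 * 3e8 = 105000.0

105000.0 m/s


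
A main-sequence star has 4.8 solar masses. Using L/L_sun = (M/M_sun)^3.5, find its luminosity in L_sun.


L/L_sun = (M/M_sun)^3.5 = 4.8^3.5 = 242.2949

242.2949 L_sun


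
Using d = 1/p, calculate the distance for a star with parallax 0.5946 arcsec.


d = 1/p = 1/0.5946 = 1.6818

1.6818 pc


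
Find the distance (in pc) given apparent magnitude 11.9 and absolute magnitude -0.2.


d = 10^((m - M + 5)/5) = 10^((11.9 - -0.2 + 5)/5) = 2630.268

2630.268 pc


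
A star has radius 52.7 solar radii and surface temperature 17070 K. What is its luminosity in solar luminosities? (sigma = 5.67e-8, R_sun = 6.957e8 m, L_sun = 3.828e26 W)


R = 52.7 * 6.957e8 m = 3.666339e+10 m. L = 4*pi*R^2*sigma*T^4 = 4*pi*(3.666339e+10)^2 * 5.67e-8 * 17070^4 = 8.131904028e+31 W. L/L_sun = 8.131904028e+31 / 3.828e26 = 212432.1847

212432.1847 L_sun


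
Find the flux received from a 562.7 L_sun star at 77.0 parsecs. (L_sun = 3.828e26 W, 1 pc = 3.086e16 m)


F = L / (4*pi*d^2) = 2.154e+29 / (4*pi*(2.376e+18)^2) = 3.036e-09

3.036e-09 W/m^2


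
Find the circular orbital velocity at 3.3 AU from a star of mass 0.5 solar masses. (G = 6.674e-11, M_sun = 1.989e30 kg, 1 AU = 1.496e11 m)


v = sqrt(GM/r) = sqrt(6.674e-11 * 9.945e+29 / 4.937e+11) = 11595.0527

11595.0527 m/s


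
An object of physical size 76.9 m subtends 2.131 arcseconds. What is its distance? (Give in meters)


D = size / theta_rad, theta_rad = 2.131 * pi/(180*3600) = 1.033e-05, D = 7.443e+06

7.443e+06 m


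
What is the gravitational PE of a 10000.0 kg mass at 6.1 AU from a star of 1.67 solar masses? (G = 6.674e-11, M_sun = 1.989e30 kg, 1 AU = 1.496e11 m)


M = 1.67 * 1.989e30 kg = 3.32163e+30 kg; r = 6.1 AU * 1.496e11 m/AU = 9.1256e+11 m. U = -GM*m/r = -(6.674e-11 * 3.32163e+30 * 10000.0) / 9.1256e+11 = -2.429e+12

-2.429e+12 J


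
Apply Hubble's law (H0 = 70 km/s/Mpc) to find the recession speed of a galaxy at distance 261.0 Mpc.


v = H0 * d = 70 * 261.0 = 18270.0

18270.0 km/s


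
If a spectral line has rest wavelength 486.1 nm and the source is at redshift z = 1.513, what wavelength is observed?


lam_obs = lam_emit * (1 + z) = 486.1 * (1 + 1.513) = 1221.5693

1221.5693 nm


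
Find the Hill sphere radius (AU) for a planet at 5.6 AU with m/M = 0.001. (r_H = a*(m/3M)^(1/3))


r_H = a * (m/3M)^(1/3) = 5.6 * (0.001/3)^(1/3) = 0.3883

0.3883 AU


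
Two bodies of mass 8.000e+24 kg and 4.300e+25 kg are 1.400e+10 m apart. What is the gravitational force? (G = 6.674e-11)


F = G*m1*m2/r^2 = 6.674e-11 * 8.000e+24 * 4.300e+25 / (1.400e+10)^2 = 6.674e-11 * 3.440e+50 / 1.960e+20 = 1.171e+20

1.171e+20 N


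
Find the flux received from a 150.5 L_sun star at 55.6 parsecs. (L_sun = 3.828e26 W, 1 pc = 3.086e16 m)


F = L / (4*pi*d^2) = 5.761e+28 / (4*pi*(1.716e+18)^2) = 1.557e-09

1.557e-09 W/m^2


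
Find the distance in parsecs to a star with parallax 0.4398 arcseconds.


d = 1/p = 1/0.4398 = 2.2738

2.2738 pc


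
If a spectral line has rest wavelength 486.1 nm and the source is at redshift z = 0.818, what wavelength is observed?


lam_obs = lam_emit * (1 + z) = 486.1 * (1 + 0.818) = 883.7298

883.7298 nm


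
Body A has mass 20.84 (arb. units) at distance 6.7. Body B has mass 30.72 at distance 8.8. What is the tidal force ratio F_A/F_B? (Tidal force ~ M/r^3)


Ratio = (M1/r1^3) / (M2/r2^3) = (20.84/6.7^3) / (30.72/8.8^3) = 1.5371

1.5371


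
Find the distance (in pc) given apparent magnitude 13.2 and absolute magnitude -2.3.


d = 10^((m - M + 5)/5) = 10^((13.2 - -2.3 + 5)/5) = 12589.2541

12589.2541 pc


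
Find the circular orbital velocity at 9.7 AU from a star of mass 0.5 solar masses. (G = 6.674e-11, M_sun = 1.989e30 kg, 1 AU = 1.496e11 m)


v = sqrt(GM/r) = sqrt(6.674e-11 * 9.945e+29 / 1.451e+12) = 6763.0692

6763.0692 m/s


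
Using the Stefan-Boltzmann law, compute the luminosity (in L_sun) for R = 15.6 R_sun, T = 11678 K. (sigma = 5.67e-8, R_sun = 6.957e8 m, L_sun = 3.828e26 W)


R = 15.6 * 6.957e8 m = 1.085292e+10 m. L = 4*pi*R^2*sigma*T^4 = 4*pi*(1.085292e+10)^2 * 5.67e-8 * 11678^4 = 1.560845836e+30 W. L/L_sun = 1.560845836e+30 / 3.828e26 = 4077.4447

4077.4447 L_sun


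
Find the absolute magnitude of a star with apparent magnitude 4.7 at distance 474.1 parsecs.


M = m - 5*log10(d) + 5 = 4.7 - 5*log10(474.1) + 5 = -3.6793

-3.6793


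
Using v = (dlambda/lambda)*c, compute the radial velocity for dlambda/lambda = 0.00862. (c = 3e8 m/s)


v = (dlambda/lambda) * c = 0.00862 * 3e8 = 2.586e+06

2.586e+06 m/s


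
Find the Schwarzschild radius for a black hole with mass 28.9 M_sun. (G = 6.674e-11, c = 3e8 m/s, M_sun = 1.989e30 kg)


M = 28.9 * 1.989e30 kg = 5.74821e+31 kg. rs = 2GM/c^2 = 2 * 6.674e-11 * 5.74821e+31 / (3e8)^2 = 85252.3412

85252.3412 m


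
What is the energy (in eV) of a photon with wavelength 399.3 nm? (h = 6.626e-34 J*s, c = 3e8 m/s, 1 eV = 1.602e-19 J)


E = hc/lambda = 6.626e-34 * 3e8 / 3.993e-07 = 4.978e-19 J = 3.1075 eV

3.1075 eV


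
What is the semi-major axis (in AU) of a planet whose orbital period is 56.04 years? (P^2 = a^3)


a = P^(2/3) = 56.04^(2/3) = 14.6442

14.6442 AU


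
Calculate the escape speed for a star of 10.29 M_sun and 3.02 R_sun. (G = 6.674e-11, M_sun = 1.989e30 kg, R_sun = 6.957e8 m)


M = 10.29 * 1.989e30 kg = 2.046681e+31 kg; R = 3.02 * 6.957e8 m = 2.101014e+09 m. v_esc = sqrt(2GM/R) = sqrt(2 * 6.674e-11 * 2.046681e+31 / 2.101014e+09) = 1.140e+06

1.140e+06 m/s


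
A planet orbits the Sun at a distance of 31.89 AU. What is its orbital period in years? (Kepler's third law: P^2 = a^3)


P = a^(3/2) = 31.89^1.5 = 180.0868

180.0868 years


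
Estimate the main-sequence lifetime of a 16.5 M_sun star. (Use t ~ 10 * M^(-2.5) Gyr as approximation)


t = 10 * M^(-2.5) = 10 * 16.5^(-2.5) = 0.009

0.009 Gyr


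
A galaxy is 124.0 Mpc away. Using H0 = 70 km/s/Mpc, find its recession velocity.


v = H0 * d = 70 * 124.0 = 8680.0

8680.0 km/s


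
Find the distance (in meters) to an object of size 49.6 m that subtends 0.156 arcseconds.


D = size / theta_rad, theta_rad = 0.156 * pi/(180*3600) = 7.563e-07, D = 6.558e+07

6.558e+07 m


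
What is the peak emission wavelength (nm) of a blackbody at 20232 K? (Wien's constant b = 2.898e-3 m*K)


lam_max = b / T = 2.898e-3 / 20232 = 1.432e-07 m = 143.2384 nm

143.2384 nm


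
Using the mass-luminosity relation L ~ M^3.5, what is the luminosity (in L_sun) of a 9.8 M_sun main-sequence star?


L/L_sun = (M/M_sun)^3.5 = 9.8^3.5 = 2946.397

2946.397 L_sun


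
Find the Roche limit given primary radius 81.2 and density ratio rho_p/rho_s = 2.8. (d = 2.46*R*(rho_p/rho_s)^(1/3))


d_Roche = 2.46 * 81.2 * 2.8^(1/3) = 281.5424

281.5424


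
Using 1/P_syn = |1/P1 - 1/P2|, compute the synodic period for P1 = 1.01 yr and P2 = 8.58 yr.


1/P_syn = |1/P1 - 1/P2| = |1/1.01 - 1/8.58| => P_syn = 1.1448

1.1448 years


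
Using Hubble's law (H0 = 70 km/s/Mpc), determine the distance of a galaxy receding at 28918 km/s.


d = v / H0 = 28918 / 70 = 413.1143

413.1143 Mpc


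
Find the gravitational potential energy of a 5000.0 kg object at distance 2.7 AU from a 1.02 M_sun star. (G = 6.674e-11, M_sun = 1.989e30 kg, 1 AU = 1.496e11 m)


M = 1.02 * 1.989e30 kg = 2.02878e+30 kg; r = 2.7 AU * 1.496e11 m/AU = 4.0392e+11 m. U = -GM*m/r = -(6.674e-11 * 2.02878e+30 * 5000.0) / 4.0392e+11 = -1.676e+12

-1.676e+12 J


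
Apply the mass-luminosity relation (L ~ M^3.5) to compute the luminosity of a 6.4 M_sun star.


L/L_sun = (M/M_sun)^3.5 = 6.4^3.5 = 663.1777

663.1777 L_sun


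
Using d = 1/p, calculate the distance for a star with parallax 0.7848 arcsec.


d = 1/p = 1/0.7848 = 1.2742

1.2742 pc


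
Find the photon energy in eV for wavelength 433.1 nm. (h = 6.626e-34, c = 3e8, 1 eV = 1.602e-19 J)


E = hc/lambda = 6.626e-34 * 3e8 / 4.331e-07 = 4.590e-19 J = 2.865 eV

2.865 eV


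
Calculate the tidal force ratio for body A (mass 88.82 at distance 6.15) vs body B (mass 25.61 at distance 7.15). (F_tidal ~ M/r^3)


Ratio = (M1/r1^3) / (M2/r2^3) = (88.82/6.15^3) / (25.61/7.15^3) = 5.45

5.45


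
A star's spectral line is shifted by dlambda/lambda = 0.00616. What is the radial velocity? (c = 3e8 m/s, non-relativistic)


v = (dlambda/lambda) * c = 0.00616 * 3e8 = 1.848e+06

1.848e+06 m/s


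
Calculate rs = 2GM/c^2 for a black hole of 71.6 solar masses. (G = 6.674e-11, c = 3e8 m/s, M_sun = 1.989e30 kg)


M = 71.6 * 1.989e30 kg = 1.424124e+32 kg. rs = 2GM/c^2 = 2 * 6.674e-11 * 1.424124e+32 / (3e8)^2 = 211213.4128

211213.4128 m


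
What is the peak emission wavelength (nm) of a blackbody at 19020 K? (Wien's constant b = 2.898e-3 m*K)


lam_max = b / T = 2.898e-3 / 19020 = 1.524e-07 m = 152.3659 nm

152.3659 nm


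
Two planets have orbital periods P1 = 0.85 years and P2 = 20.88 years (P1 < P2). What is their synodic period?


1/P_syn = |1/P1 - 1/P2| = |1/0.85 - 1/20.88| => P_syn = 0.8861

0.8861 years


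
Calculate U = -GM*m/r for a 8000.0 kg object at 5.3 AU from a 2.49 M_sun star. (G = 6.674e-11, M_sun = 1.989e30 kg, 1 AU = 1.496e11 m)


M = 2.49 * 1.989e30 kg = 4.95261e+30 kg; r = 5.3 AU * 1.496e11 m/AU = 7.9288e+11 m. U = -GM*m/r = -(6.674e-11 * 4.95261e+30 * 8000.0) / 7.9288e+11 = -3.335e+12

-3.335e+12 J


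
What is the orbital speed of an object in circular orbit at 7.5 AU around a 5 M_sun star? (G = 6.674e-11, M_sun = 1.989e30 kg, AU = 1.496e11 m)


v = sqrt(GM/r) = sqrt(6.674e-11 * 9.945e+30 / 1.122e+12) = 24321.9878

24321.9878 m/s


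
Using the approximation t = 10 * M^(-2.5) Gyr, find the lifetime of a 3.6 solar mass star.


t = 10 * M^(-2.5) = 10 * 3.6^(-2.5) = 0.4067

0.4067 Gyr


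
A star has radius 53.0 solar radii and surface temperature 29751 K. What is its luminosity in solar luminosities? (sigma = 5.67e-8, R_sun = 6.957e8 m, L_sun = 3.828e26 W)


R = 53.0 * 6.957e8 m = 3.68721e+10 m. L = 4*pi*R^2*sigma*T^4 = 4*pi*(3.68721e+10)^2 * 5.67e-8 * 29751^4 = 7.589181522e+32 W. L/L_sun = 7.589181522e+32 / 3.828e26 = 1.983e+06

1.983e+06 L_sun


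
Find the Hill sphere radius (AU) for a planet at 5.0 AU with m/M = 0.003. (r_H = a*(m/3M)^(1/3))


r_H = a * (m/3M)^(1/3) = 5.0 * (0.003/3)^(1/3) = 0.5

0.5 AU


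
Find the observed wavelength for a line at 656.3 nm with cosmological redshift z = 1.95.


lam_obs = lam_emit * (1 + z) = 656.3 * (1 + 1.95) = 1936.085

1936.085 nm


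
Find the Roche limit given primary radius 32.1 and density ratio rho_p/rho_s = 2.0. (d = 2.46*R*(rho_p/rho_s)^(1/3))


d_Roche = 2.46 * 32.1 * 2.0^(1/3) = 99.4909

99.4909


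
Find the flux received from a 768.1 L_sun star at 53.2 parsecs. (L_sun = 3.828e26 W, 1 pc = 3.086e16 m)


F = L / (4*pi*d^2) = 2.940e+29 / (4*pi*(1.642e+18)^2) = 8.681e-09

8.681e-09 W/m^2


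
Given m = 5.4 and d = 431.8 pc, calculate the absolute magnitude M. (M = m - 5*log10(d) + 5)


M = m - 5*log10(d) + 5 = 5.4 - 5*log10(431.8) + 5 = -2.7764

-2.7764


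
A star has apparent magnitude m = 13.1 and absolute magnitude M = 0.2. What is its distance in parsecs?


d = 10^((m - M + 5)/5) = 10^((13.1 - 0.2 + 5)/5) = 3801.894

3801.894 pc


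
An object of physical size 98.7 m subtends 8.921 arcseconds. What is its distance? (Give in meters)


D = size / theta_rad, theta_rad = 8.921 * pi/(180*3600) = 4.325e-05, D = 2.282e+06

2.282e+06 m


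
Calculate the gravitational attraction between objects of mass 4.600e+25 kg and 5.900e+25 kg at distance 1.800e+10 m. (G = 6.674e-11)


F = G*m1*m2/r^2 = 6.674e-11 * 4.600e+25 * 5.900e+25 / (1.800e+10)^2 = 6.674e-11 * 2.714e+51 / 3.240e+20 = 5.591e+20

5.591e+20 N


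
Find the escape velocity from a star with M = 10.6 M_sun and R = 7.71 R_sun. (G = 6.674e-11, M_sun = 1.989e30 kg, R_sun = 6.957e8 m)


M = 10.6 * 1.989e30 kg = 2.10834e+31 kg; R = 7.71 * 6.957e8 m = 5.363847e+09 m. v_esc = sqrt(2GM/R) = sqrt(2 * 6.674e-11 * 2.10834e+31 / 5.363847e+09) = 724336.2702

724336.2702 m/s


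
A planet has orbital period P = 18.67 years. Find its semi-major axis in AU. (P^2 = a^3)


a = P^(2/3) = 18.67^(2/3) = 7.0377

7.0377 AU


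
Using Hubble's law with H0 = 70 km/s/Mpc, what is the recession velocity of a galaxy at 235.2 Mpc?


v = H0 * d = 70 * 235.2 = 16464.0

16464.0 km/s


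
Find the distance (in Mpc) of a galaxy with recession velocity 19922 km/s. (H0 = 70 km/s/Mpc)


d = v / H0 = 19922 / 70 = 284.6

284.6 Mpc


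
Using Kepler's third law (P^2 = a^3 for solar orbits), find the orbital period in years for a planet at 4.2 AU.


P = a^(3/2) = 4.2^1.5 = 8.6074

8.6074 years


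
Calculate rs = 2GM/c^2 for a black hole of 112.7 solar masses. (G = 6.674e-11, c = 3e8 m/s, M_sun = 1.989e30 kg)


M = 112.7 * 1.989e30 kg = 2.241603e+32 kg. rs = 2GM/c^2 = 2 * 6.674e-11 * 2.241603e+32 / (3e8)^2 = 332454.6316

332454.6316 m


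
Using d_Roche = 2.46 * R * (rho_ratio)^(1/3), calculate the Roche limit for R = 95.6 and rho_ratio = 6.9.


d_Roche = 2.46 * 95.6 * 6.9^(1/3) = 447.723

447.723


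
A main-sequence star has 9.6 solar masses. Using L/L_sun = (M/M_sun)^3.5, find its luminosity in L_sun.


L/L_sun = (M/M_sun)^3.5 = 9.6^3.5 = 2741.2542

2741.2542 L_sun


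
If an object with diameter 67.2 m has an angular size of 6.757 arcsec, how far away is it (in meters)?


D = size / theta_rad, theta_rad = 6.757 * pi/(180*3600) = 3.276e-05, D = 2.051e+06

2.051e+06 m


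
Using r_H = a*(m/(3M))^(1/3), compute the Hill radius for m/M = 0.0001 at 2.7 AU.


r_H = a * (m/3M)^(1/3) = 2.7 * (0.0001/3)^(1/3) = 0.0869

0.0869 AU


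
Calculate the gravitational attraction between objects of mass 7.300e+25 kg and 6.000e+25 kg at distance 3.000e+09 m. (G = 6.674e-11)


F = G*m1*m2/r^2 = 6.674e-11 * 7.300e+25 * 6.000e+25 / (3.000e+09)^2 = 6.674e-11 * 4.380e+51 / 9.000e+18 = 3.248e+22

3.248e+22 N


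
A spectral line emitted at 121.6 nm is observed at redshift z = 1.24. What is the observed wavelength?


lam_obs = lam_emit * (1 + z) = 121.6 * (1 + 1.24) = 272.384

272.384 nm


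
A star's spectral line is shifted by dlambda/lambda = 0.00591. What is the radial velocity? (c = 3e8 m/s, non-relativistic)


v = (dlambda/lambda) * c = 0.00591 * 3e8 = 1.773e+06

1.773e+06 m/s


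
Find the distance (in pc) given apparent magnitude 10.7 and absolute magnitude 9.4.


d = 10^((m - M + 5)/5) = 10^((10.7 - 9.4 + 5)/5) = 18.197

18.197 pc


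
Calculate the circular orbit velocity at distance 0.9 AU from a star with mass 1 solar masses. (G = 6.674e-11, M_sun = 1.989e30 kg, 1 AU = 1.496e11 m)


v = sqrt(GM/r) = sqrt(6.674e-11 * 1.989e+30 / 1.346e+11) = 31399.5512

31399.5512 m/s


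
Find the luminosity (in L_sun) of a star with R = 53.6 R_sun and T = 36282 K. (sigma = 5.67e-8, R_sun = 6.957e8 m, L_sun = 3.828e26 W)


R = 53.6 * 6.957e8 m = 3.728952e+10 m. L = 4*pi*R^2*sigma*T^4 = 4*pi*(3.728952e+10)^2 * 5.67e-8 * 36282^4 = 1.716846174e+33 W. L/L_sun = 1.716846174e+33 / 3.828e26 = 4.485e+06

4.485e+06 L_sun


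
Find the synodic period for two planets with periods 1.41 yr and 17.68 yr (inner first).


1/P_syn = |1/P1 - 1/P2| = |1/1.41 - 1/17.68| => P_syn = 1.5322

1.5322 years


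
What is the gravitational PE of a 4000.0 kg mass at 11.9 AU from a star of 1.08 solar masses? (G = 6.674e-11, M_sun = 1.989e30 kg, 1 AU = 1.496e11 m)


M = 1.08 * 1.989e30 kg = 2.14812e+30 kg; r = 11.9 AU * 1.496e11 m/AU = 1.78024e+12 m. U = -GM*m/r = -(6.674e-11 * 2.14812e+30 * 4000.0) / 1.78024e+12 = -3.221e+11

-3.221e+11 J


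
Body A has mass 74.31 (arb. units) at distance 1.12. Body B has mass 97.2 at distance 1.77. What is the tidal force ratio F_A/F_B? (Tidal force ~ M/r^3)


Ratio = (M1/r1^3) / (M2/r2^3) = (74.31/1.12^3) / (97.2/1.77^3) = 3.0175

3.0175


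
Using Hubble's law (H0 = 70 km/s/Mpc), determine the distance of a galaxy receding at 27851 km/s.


d = v / H0 = 27851 / 70 = 397.8714

397.8714 Mpc


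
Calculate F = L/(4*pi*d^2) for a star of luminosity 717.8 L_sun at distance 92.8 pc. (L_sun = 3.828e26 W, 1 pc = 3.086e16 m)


F = L / (4*pi*d^2) = 2.748e+29 / (4*pi*(2.864e+18)^2) = 2.666e-09

2.666e-09 W/m^2


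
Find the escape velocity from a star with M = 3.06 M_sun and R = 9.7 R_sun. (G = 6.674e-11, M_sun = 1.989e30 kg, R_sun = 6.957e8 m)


M = 3.06 * 1.989e30 kg = 6.08634e+30 kg; R = 9.7 * 6.957e8 m = 6.74829e+09 m. v_esc = sqrt(2GM/R) = sqrt(2 * 6.674e-11 * 6.08634e+30 / 6.74829e+09) = 346967.9299

346967.9299 m/s


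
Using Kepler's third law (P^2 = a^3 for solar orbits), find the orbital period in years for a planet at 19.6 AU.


P = a^(3/2) = 19.6^1.5 = 86.7729

86.7729 years


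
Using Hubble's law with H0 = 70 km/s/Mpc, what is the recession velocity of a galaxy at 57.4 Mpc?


v = H0 * d = 70 * 57.4 = 4018.0

4018.0 km/s


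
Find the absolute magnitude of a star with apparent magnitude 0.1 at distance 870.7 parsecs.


M = m - 5*log10(d) + 5 = 0.1 - 5*log10(870.7) + 5 = -9.5993

-9.5993


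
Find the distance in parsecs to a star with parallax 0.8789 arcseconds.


d = 1/p = 1/0.8789 = 1.1378

1.1378 pc


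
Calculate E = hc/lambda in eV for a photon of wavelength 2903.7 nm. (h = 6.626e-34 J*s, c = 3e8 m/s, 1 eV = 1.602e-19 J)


E = hc/lambda = 6.626e-34 * 3e8 / 2.904e-06 = 6.846e-20 J = 0.4273 eV

0.4273 eV


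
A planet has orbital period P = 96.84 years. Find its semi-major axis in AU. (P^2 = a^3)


a = P^(2/3) = 96.84^(2/3) = 21.0881

21.0881 AU


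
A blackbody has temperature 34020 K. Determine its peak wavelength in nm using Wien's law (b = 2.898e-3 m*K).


lam_max = b / T = 2.898e-3 / 34020 = 8.519e-08 m = 85.1852 nm

85.1852 nm


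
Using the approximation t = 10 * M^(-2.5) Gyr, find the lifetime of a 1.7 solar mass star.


t = 10 * M^(-2.5) = 10 * 1.7^(-2.5) = 2.6539

2.6539 Gyr


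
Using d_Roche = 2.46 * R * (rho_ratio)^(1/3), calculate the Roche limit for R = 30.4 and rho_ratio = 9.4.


d_Roche = 2.46 * 30.4 * 9.4^(1/3) = 157.8282

157.8282


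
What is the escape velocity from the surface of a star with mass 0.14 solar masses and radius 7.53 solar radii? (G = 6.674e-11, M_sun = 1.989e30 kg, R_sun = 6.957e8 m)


M = 0.14 * 1.989e30 kg = 2.7846e+29 kg; R = 7.53 * 6.957e8 m = 5.238621e+09 m. v_esc = sqrt(2GM/R) = sqrt(2 * 6.674e-11 * 2.7846e+29 / 5.238621e+09) = 84232.7576

84232.7576 m/s


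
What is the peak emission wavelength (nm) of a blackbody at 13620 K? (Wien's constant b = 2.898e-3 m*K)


lam_max = b / T = 2.898e-3 / 13620 = 2.128e-07 m = 212.7753 nm

212.7753 nm


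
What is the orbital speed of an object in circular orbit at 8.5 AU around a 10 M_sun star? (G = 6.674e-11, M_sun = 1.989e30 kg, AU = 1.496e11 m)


v = sqrt(GM/r) = sqrt(6.674e-11 * 1.989e+31 / 1.272e+12) = 32309.8717

32309.8717 m/s


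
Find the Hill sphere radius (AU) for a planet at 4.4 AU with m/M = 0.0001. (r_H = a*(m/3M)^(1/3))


r_H = a * (m/3M)^(1/3) = 4.4 * (0.0001/3)^(1/3) = 0.1416

0.1416 AU


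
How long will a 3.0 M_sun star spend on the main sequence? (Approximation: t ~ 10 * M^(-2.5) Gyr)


t = 10 * M^(-2.5) = 10 * 3.0^(-2.5) = 0.6415

0.6415 Gyr


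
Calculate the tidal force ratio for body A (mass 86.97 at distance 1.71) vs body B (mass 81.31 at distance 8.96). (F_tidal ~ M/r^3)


Ratio = (M1/r1^3) / (M2/r2^3) = (86.97/1.71^3) / (81.31/8.96^3) = 153.8726

153.8726


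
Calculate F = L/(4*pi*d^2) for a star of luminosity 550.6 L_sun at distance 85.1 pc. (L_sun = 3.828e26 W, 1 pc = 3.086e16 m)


F = L / (4*pi*d^2) = 2.108e+29 / (4*pi*(2.626e+18)^2) = 2.432e-09

2.432e-09 W/m^2


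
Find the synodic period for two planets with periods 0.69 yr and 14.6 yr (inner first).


1/P_syn = |1/P1 - 1/P2| = |1/0.69 - 1/14.6| => P_syn = 0.7242

0.7242 years


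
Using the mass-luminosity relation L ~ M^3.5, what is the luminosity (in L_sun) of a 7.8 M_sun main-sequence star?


L/L_sun = (M/M_sun)^3.5 = 7.8^3.5 = 1325.3516

1325.3516 L_sun


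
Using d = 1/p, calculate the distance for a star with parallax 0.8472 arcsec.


d = 1/p = 1/0.8472 = 1.1804

1.1804 pc


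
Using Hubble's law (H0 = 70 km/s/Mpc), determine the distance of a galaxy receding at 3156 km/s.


d = v / H0 = 3156 / 70 = 45.0857

45.0857 Mpc


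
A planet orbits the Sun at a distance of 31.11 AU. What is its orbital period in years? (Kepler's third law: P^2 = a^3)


P = a^(3/2) = 31.11^1.5 = 173.5202

173.5202 years


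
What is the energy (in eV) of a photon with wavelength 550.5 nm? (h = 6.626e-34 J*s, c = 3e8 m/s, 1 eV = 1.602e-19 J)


E = hc/lambda = 6.626e-34 * 3e8 / 5.505e-07 = 3.611e-19 J = 2.254 eV

2.254 eV


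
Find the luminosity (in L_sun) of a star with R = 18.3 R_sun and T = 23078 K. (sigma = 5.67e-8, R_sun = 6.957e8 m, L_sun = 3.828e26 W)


R = 18.3 * 6.957e8 m = 1.273131e+10 m. L = 4*pi*R^2*sigma*T^4 = 4*pi*(1.273131e+10)^2 * 5.67e-8 * 23078^4 = 3.275908668e+31 W. L/L_sun = 3.275908668e+31 / 3.828e26 = 85577.5514

85577.5514 L_sun


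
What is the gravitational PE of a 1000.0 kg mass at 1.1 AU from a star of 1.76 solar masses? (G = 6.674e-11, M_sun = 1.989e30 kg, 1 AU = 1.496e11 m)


M = 1.76 * 1.989e30 kg = 3.50064e+30 kg; r = 1.1 AU * 1.496e11 m/AU = 1.6456e+11 m. U = -GM*m/r = -(6.674e-11 * 3.50064e+30 * 1000.0) / 1.6456e+11 = -1.420e+12

-1.420e+12 J


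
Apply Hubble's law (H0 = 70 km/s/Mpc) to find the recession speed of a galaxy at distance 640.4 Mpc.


v = H0 * d = 70 * 640.4 = 44828.0

44828.0 km/s


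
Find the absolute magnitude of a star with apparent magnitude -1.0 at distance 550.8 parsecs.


M = m - 5*log10(d) + 5 = -1.0 - 5*log10(550.8) + 5 = -9.705

-9.705


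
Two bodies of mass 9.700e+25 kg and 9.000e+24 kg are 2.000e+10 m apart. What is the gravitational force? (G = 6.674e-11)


F = G*m1*m2/r^2 = 6.674e-11 * 9.700e+25 * 9.000e+24 / (2.000e+10)^2 = 6.674e-11 * 8.730e+50 / 4.000e+20 = 1.457e+20

1.457e+20 N


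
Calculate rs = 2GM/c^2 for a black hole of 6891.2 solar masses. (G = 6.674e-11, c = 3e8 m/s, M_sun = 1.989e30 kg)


M = 6891.2 * 1.989e30 kg = 1.37065968e+34 kg. rs = 2GM/c^2 = 2 * 6.674e-11 * 1.37065968e+34 / (3e8)^2 = 2.033e+07

2.033e+07 m


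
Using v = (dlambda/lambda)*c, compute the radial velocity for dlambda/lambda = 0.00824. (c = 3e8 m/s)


v = (dlambda/lambda) * c = 0.00824 * 3e8 = 2.472e+06

2.472e+06 m/s


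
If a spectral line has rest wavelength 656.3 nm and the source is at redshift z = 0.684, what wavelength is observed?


lam_obs = lam_emit * (1 + z) = 656.3 * (1 + 0.684) = 1105.2092

1105.2092 nm


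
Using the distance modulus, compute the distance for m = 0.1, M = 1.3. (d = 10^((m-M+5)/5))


d = 10^((m - M + 5)/5) = 10^((0.1 - 1.3 + 5)/5) = 5.7544

5.7544 pc


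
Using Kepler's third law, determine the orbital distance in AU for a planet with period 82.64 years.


a = P^(2/3) = 82.64^(2/3) = 18.9726

18.9726 AU


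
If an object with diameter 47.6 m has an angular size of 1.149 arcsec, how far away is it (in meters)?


D = size / theta_rad, theta_rad = 1.149 * pi/(180*3600) = 5.571e-06, D = 8.545e+06

8.545e+06 m


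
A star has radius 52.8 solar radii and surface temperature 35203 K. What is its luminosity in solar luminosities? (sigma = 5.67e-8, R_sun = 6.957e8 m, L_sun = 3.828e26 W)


R = 52.8 * 6.957e8 m = 3.673296e+10 m. L = 4*pi*R^2*sigma*T^4 = 4*pi*(3.673296e+10)^2 * 5.67e-8 * 35203^4 = 1.476466091e+33 W. L/L_sun = 1.476466091e+33 / 3.828e26 = 3.857e+06

3.857e+06 L_sun


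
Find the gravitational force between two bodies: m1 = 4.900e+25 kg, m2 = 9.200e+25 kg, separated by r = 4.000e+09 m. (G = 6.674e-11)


F = G*m1*m2/r^2 = 6.674e-11 * 4.900e+25 * 9.200e+25 / (4.000e+09)^2 = 6.674e-11 * 4.508e+51 / 1.600e+19 = 1.880e+22

1.880e+22 N


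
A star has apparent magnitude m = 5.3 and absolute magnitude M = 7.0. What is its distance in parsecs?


d = 10^((m - M + 5)/5) = 10^((5.3 - 7.0 + 5)/5) = 4.5709

4.5709 pc


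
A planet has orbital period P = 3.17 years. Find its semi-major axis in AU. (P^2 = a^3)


a = P^(2/3) = 3.17^(2/3) = 2.1579

2.1579 AU


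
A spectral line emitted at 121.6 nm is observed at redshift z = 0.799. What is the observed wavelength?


lam_obs = lam_emit * (1 + z) = 121.6 * (1 + 0.799) = 218.7584

218.7584 nm


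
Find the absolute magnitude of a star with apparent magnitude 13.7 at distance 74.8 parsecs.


M = m - 5*log10(d) + 5 = 13.7 - 5*log10(74.8) + 5 = 9.3305

9.3305


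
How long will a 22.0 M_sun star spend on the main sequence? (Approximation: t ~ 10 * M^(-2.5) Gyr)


t = 10 * M^(-2.5) = 10 * 22.0^(-2.5) = 0.0044

0.0044 Gyr


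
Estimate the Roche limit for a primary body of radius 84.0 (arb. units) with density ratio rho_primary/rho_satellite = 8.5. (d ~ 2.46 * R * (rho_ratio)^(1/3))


d_Roche = 2.46 * 84.0 * 8.5^(1/3) = 421.7166

421.7166


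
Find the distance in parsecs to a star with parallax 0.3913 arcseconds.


d = 1/p = 1/0.3913 = 2.5556

2.5556 pc


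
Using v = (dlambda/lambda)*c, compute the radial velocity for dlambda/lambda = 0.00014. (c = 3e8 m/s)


v = (dlambda/lambda) * c = 0.00014 * 3e8 = 42000.0

42000.0 m/s


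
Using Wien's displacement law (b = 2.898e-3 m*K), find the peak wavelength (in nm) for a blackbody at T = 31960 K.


lam_max = b / T = 2.898e-3 / 31960 = 9.068e-08 m = 90.6758 nm

90.6758 nm


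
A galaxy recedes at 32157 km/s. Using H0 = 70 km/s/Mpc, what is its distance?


d = v / H0 = 32157 / 70 = 459.3857

459.3857 Mpc


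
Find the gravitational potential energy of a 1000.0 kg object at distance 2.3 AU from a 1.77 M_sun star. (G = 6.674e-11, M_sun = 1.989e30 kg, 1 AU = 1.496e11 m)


M = 1.77 * 1.989e30 kg = 3.52053e+30 kg; r = 2.3 AU * 1.496e11 m/AU = 3.4408e+11 m. U = -GM*m/r = -(6.674e-11 * 3.52053e+30 * 1000.0) / 3.4408e+11 = -6.829e+11

-6.829e+11 J


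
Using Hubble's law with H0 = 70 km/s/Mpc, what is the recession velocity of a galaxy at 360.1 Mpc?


v = H0 * d = 70 * 360.1 = 25207.0

25207.0 km/s


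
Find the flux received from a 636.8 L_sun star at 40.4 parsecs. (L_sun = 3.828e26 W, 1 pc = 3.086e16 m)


F = L / (4*pi*d^2) = 2.438e+29 / (4*pi*(1.247e+18)^2) = 1.248e-08

1.248e-08 W/m^2


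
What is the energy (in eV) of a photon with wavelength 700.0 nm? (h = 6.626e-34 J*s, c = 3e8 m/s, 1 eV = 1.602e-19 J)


E = hc/lambda = 6.626e-34 * 3e8 / 7.000e-07 = 2.840e-19 J = 1.7726 eV

1.7726 eV


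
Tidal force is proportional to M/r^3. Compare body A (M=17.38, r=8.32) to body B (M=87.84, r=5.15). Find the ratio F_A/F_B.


Ratio = (M1/r1^3) / (M2/r2^3) = (17.38/8.32^3) / (87.84/5.15^3) = 0.0469

0.0469


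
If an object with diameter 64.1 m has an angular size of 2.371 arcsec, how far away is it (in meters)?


D = size / theta_rad, theta_rad = 2.371 * pi/(180*3600) = 1.149e-05, D = 5.576e+06

5.576e+06 m


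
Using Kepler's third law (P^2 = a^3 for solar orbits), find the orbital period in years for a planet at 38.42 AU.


P = a^(3/2) = 38.42^1.5 = 238.142

238.142 years


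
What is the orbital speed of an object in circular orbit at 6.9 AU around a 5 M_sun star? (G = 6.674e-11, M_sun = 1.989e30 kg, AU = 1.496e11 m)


v = sqrt(GM/r) = sqrt(6.674e-11 * 9.945e+30 / 1.032e+12) = 25357.4252

25357.4252 m/s


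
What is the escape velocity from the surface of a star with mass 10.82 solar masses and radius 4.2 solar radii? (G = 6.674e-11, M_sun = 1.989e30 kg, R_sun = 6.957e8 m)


M = 10.82 * 1.989e30 kg = 2.152098e+31 kg; R = 4.2 * 6.957e8 m = 2.92194e+09 m. v_esc = sqrt(2GM/R) = sqrt(2 * 6.674e-11 * 2.152098e+31 / 2.92194e+09) = 991524.5553

991524.5553 m/s


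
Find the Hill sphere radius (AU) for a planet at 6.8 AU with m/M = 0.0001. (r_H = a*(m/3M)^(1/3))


r_H = a * (m/3M)^(1/3) = 6.8 * (0.0001/3)^(1/3) = 0.2188

0.2188 AU


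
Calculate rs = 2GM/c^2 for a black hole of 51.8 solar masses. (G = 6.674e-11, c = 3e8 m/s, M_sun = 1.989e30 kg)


M = 51.8 * 1.989e30 kg = 1.030302e+32 kg. rs = 2GM/c^2 = 2 * 6.674e-11 * 1.030302e+32 / (3e8)^2 = 152805.2344

152805.2344 m


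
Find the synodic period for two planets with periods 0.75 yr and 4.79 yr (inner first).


1/P_syn = |1/P1 - 1/P2| = |1/0.75 - 1/4.79| => P_syn = 0.8892

0.8892 years


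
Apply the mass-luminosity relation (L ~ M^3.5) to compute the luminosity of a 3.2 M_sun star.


L/L_sun = (M/M_sun)^3.5 = 3.2^3.5 = 58.6172

58.6172 L_sun


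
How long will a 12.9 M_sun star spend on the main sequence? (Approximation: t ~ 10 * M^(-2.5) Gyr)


t = 10 * M^(-2.5) = 10 * 12.9^(-2.5) = 0.0167

0.0167 Gyr


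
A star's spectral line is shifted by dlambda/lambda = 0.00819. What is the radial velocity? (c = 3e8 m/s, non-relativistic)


v = (dlambda/lambda) * c = 0.00819 * 3e8 = 2.457e+06

2.457e+06 m/s


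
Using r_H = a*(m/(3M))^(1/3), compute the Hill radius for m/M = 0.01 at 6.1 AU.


r_H = a * (m/3M)^(1/3) = 6.1 * (0.01/3)^(1/3) = 0.9112

0.9112 AU


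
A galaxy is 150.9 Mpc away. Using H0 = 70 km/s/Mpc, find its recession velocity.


v = H0 * d = 70 * 150.9 = 10563.0

10563.0 km/s
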